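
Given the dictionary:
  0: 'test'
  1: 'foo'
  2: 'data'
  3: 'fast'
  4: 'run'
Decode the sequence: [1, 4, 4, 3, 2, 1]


Look up each index in the dictionary:
  1 -> 'foo'
  4 -> 'run'
  4 -> 'run'
  3 -> 'fast'
  2 -> 'data'
  1 -> 'foo'

Decoded: "foo run run fast data foo"


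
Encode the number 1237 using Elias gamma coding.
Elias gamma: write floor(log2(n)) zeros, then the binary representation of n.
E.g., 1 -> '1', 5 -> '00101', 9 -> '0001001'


num_bits = floor(log2(1237)) + 1 = 11
leading_zeros = num_bits - 1 = 10
binary(1237) = 10011010101

Elias gamma(1237) = '0000000000' + '10011010101' = 000000000010011010101 (21 bits)


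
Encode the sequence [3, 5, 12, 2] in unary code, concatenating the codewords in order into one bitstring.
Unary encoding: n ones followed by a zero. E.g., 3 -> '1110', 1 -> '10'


Encode each number as n ones followed by a terminating 0:
  3 -> 1110 (4 bits)
  5 -> 111110 (6 bits)
  12 -> 1111111111110 (13 bits)
  2 -> 110 (3 bits)
Total length = 4 + 6 + 13 + 3 = 26 bits.

Unary([3, 5, 12, 2]) = 11101111101111111111110110 (26 bits)


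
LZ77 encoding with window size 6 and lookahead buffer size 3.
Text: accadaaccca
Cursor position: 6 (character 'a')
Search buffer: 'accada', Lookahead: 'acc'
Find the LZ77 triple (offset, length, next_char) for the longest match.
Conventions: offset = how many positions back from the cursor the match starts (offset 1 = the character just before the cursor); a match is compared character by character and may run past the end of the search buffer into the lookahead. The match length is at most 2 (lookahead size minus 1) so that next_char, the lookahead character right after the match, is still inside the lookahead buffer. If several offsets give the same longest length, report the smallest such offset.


Try each offset into the search buffer:
  offset=1 (pos 5, char 'a'): match length 1
  offset=2 (pos 4, char 'd'): match length 0
  offset=3 (pos 3, char 'a'): match length 1
  offset=4 (pos 2, char 'c'): match length 0
  offset=5 (pos 1, char 'c'): match length 0
  offset=6 (pos 0, char 'a'): match length 2
Longest match has length 2 at offset 6.
next_char = character at position 6 + 2 = 8 -> 'c'

Best match: offset=6, length=2 (matching 'ac' starting at position 0)
LZ77 triple: (6, 2, 'c')


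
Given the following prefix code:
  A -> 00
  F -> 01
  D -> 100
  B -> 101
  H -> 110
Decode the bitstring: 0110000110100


Decoding step by step:
Bits 01 -> F
Bits 100 -> D
Bits 00 -> A
Bits 110 -> H
Bits 100 -> D


Decoded message: FDAHD


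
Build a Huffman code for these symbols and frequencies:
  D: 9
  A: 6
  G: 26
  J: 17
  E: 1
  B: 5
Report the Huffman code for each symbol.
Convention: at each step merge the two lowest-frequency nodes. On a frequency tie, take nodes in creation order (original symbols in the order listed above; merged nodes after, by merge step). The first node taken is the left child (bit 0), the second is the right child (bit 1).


Huffman tree construction:
Step 1: Merge E(1) + B(5) = 6
Step 2: Merge A(6) + (E+B)(6) = 12
Step 3: Merge D(9) + (A+(E+B))(12) = 21
Step 4: Merge J(17) + (D+(A+(E+B)))(21) = 38
Step 5: Merge G(26) + (J+(D+(A+(E+B))))(38) = 64
Read each symbol's code off the tree from the root (left child = 0, right child = 1).

Codes:
  D: 110 (length 3)
  A: 1110 (length 4)
  G: 0 (length 1)
  J: 10 (length 2)
  E: 11110 (length 5)
  B: 11111 (length 5)
Average code length: 141/64 = 2.2031 bits/symbol


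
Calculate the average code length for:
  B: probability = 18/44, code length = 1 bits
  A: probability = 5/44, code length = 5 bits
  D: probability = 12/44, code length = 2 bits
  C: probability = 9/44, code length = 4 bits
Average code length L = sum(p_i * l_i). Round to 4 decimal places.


Weighted contributions p_i * l_i:
  B: (18/44) * 1 = 18/44
  A: (5/44) * 5 = 25/44
  D: (12/44) * 2 = 24/44
  C: (9/44) * 4 = 36/44
Sum = (18 + 25 + 24 + 36)/44 = 103/44

L = 103/44 = 2.3409 bits/symbol


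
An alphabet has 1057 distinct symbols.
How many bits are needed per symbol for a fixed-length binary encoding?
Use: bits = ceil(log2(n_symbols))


log2(1057) = 10.0458
Bracket: 2^10 = 1024 < 1057 <= 2^11 = 2048
So ceil(log2(1057)) = 11

bits = ceil(log2(1057)) = ceil(10.0458) = 11 bits


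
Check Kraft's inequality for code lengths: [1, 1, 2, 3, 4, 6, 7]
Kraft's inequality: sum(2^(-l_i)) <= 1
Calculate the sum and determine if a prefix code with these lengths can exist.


Sum = 2^(-1) + 2^(-1) + 2^(-2) + 2^(-3) + 2^(-4) + 2^(-6) + 2^(-7)
    = 0.5 + 0.5 + 0.25 + 0.125 + 0.0625 + 0.015625 + 0.0078125
    = 187/128 = 1.4609375
Since 1.4609375 > 1, Kraft's inequality is NOT satisfied.
A prefix code with these lengths CANNOT exist.

Kraft sum = 1.4609375. Not satisfied.


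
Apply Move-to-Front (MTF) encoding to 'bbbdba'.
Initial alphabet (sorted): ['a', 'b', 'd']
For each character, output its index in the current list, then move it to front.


MTF encoding:
'b': index 1 in ['a', 'b', 'd'] -> ['b', 'a', 'd']
'b': index 0 in ['b', 'a', 'd'] -> ['b', 'a', 'd']
'b': index 0 in ['b', 'a', 'd'] -> ['b', 'a', 'd']
'd': index 2 in ['b', 'a', 'd'] -> ['d', 'b', 'a']
'b': index 1 in ['d', 'b', 'a'] -> ['b', 'd', 'a']
'a': index 2 in ['b', 'd', 'a'] -> ['a', 'b', 'd']


Output: [1, 0, 0, 2, 1, 2]


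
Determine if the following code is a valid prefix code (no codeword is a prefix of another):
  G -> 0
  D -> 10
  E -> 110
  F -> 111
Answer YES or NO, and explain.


Checking each pair (does one codeword prefix another?):
  G='0' vs D='10': no prefix
  G='0' vs E='110': no prefix
  G='0' vs F='111': no prefix
  D='10' vs G='0': no prefix
  D='10' vs E='110': no prefix
  D='10' vs F='111': no prefix
  E='110' vs G='0': no prefix
  E='110' vs D='10': no prefix
  E='110' vs F='111': no prefix
  F='111' vs G='0': no prefix
  F='111' vs D='10': no prefix
  F='111' vs E='110': no prefix
No violation found over all pairs.

YES -- this is a valid prefix code. No codeword is a prefix of any other codeword.


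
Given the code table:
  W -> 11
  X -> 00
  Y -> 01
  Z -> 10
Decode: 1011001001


Decoding:
10 -> Z
11 -> W
00 -> X
10 -> Z
01 -> Y


Result: ZWXZY


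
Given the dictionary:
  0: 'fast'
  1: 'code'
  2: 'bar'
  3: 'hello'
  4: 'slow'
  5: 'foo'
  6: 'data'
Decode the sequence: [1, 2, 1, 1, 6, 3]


Look up each index in the dictionary:
  1 -> 'code'
  2 -> 'bar'
  1 -> 'code'
  1 -> 'code'
  6 -> 'data'
  3 -> 'hello'

Decoded: "code bar code code data hello"


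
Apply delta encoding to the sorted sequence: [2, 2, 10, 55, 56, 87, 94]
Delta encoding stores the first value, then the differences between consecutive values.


First value: 2
Deltas:
  2 - 2 = 0
  10 - 2 = 8
  55 - 10 = 45
  56 - 55 = 1
  87 - 56 = 31
  94 - 87 = 7


Delta encoded: [2, 0, 8, 45, 1, 31, 7]


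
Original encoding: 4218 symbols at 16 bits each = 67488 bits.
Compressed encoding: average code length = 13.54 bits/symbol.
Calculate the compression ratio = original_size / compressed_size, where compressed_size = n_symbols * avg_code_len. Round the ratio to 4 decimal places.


original_size = n_symbols * orig_bits = 4218 * 16 = 67488 bits
compressed_size = n_symbols * avg_code_len = 4218 * 13.54 = 57111.72 bits
ratio = original_size / compressed_size = 67488 / 57111.72 = 1.1817

Compression ratio = 1.1817


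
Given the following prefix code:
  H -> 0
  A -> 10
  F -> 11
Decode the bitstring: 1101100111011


Decoding step by step:
Bits 11 -> F
Bits 0 -> H
Bits 11 -> F
Bits 0 -> H
Bits 0 -> H
Bits 11 -> F
Bits 10 -> A
Bits 11 -> F


Decoded message: FHFHHFAF


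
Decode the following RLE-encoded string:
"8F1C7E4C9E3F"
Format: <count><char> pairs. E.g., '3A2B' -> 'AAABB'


Expanding each <count><char> pair:
  8F -> 'FFFFFFFF'
  1C -> 'C'
  7E -> 'EEEEEEE'
  4C -> 'CCCC'
  9E -> 'EEEEEEEEE'
  3F -> 'FFF'

Decoded = FFFFFFFFCEEEEEEECCCCEEEEEEEEEFFF


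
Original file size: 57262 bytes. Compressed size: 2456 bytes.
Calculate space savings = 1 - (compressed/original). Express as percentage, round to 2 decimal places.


ratio = compressed/original = 2456/57262 = 0.042891
savings = 1 - ratio = 1 - 0.042891 = 0.957109
as a percentage: 0.957109 * 100 = 95.71%

Space savings = 1 - 2456/57262 = 95.71%


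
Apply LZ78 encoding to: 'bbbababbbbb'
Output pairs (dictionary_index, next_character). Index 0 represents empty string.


LZ78 encoding steps:
Dictionary: {0: ''}
Step 1: w='' (idx 0), next='b' -> output (0, 'b'), add 'b' as idx 1
Step 2: w='b' (idx 1), next='b' -> output (1, 'b'), add 'bb' as idx 2
Step 3: w='' (idx 0), next='a' -> output (0, 'a'), add 'a' as idx 3
Step 4: w='b' (idx 1), next='a' -> output (1, 'a'), add 'ba' as idx 4
Step 5: w='bb' (idx 2), next='b' -> output (2, 'b'), add 'bbb' as idx 5
Step 6: w='bb' (idx 2), end of input -> output (2, '')


Encoded: [(0, 'b'), (1, 'b'), (0, 'a'), (1, 'a'), (2, 'b'), (2, '')]


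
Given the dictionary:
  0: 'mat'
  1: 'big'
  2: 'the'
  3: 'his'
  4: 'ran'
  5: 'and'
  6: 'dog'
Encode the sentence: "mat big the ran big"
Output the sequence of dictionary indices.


Look up each word in the dictionary:
  'mat' -> 0
  'big' -> 1
  'the' -> 2
  'ran' -> 4
  'big' -> 1

Encoded: [0, 1, 2, 4, 1]


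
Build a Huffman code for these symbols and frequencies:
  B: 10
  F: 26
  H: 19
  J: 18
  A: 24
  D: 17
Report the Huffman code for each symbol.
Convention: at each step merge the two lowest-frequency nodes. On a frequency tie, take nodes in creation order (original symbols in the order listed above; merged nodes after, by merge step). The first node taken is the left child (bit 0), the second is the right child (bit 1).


Huffman tree construction:
Step 1: Merge B(10) + D(17) = 27
Step 2: Merge J(18) + H(19) = 37
Step 3: Merge A(24) + F(26) = 50
Step 4: Merge (B+D)(27) + (J+H)(37) = 64
Step 5: Merge (A+F)(50) + ((B+D)+(J+H))(64) = 114
Read each symbol's code off the tree from the root (left child = 0, right child = 1).

Codes:
  B: 100 (length 3)
  F: 01 (length 2)
  H: 111 (length 3)
  J: 110 (length 3)
  A: 00 (length 2)
  D: 101 (length 3)
Average code length: 292/114 = 2.5614 bits/symbol


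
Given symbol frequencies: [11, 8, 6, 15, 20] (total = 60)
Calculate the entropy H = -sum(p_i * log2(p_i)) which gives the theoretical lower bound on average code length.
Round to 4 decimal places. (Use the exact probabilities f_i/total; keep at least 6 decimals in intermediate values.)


Per-symbol terms -p_i * log2(p_i) with p_i = f_i/60:
  p = 11/60 = 0.183333: log2(p) = -2.447459, -p*log2(p) = 0.448701
  p = 8/60 = 0.133333: log2(p) = -2.906891, -p*log2(p) = 0.387585
  p = 6/60 = 0.100000: log2(p) = -3.321928, -p*log2(p) = 0.332193
  p = 15/60 = 0.250000: log2(p) = -2.000000, -p*log2(p) = 0.500000
  p = 20/60 = 0.333333: log2(p) = -1.584963, -p*log2(p) = 0.528321
H = 0.448701 + 0.387585 + 0.332193 + 0.500000 + 0.528321 = 2.196800

H = 2.1968 bits/symbol


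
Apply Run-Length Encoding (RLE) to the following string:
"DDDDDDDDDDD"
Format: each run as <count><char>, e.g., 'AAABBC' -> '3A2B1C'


Scanning runs left to right:
  i=0: run of 'D' x 11 -> '11D'

RLE = 11D


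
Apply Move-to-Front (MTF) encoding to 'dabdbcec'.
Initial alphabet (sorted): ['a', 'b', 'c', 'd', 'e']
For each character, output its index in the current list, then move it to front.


MTF encoding:
'd': index 3 in ['a', 'b', 'c', 'd', 'e'] -> ['d', 'a', 'b', 'c', 'e']
'a': index 1 in ['d', 'a', 'b', 'c', 'e'] -> ['a', 'd', 'b', 'c', 'e']
'b': index 2 in ['a', 'd', 'b', 'c', 'e'] -> ['b', 'a', 'd', 'c', 'e']
'd': index 2 in ['b', 'a', 'd', 'c', 'e'] -> ['d', 'b', 'a', 'c', 'e']
'b': index 1 in ['d', 'b', 'a', 'c', 'e'] -> ['b', 'd', 'a', 'c', 'e']
'c': index 3 in ['b', 'd', 'a', 'c', 'e'] -> ['c', 'b', 'd', 'a', 'e']
'e': index 4 in ['c', 'b', 'd', 'a', 'e'] -> ['e', 'c', 'b', 'd', 'a']
'c': index 1 in ['e', 'c', 'b', 'd', 'a'] -> ['c', 'e', 'b', 'd', 'a']


Output: [3, 1, 2, 2, 1, 3, 4, 1]


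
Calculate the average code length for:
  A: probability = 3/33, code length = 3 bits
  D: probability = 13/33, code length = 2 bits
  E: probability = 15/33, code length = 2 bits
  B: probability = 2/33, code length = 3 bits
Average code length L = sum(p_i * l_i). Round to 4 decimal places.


Weighted contributions p_i * l_i:
  A: (3/33) * 3 = 9/33
  D: (13/33) * 2 = 26/33
  E: (15/33) * 2 = 30/33
  B: (2/33) * 3 = 6/33
Sum = (9 + 26 + 30 + 6)/33 = 71/33

L = 71/33 = 2.1515 bits/symbol


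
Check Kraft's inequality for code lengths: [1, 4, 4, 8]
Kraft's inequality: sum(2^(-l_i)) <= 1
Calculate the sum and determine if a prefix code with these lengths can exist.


Sum = 2^(-1) + 2^(-4) + 2^(-4) + 2^(-8)
    = 0.5 + 0.0625 + 0.0625 + 0.00390625
    = 161/256 = 0.62890625
Since 0.62890625 <= 1, Kraft's inequality IS satisfied.
A prefix code with these lengths CAN exist.

Kraft sum = 0.62890625. Satisfied.


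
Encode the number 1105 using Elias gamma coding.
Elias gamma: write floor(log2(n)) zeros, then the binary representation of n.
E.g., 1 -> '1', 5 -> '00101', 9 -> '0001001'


num_bits = floor(log2(1105)) + 1 = 11
leading_zeros = num_bits - 1 = 10
binary(1105) = 10001010001

Elias gamma(1105) = '0000000000' + '10001010001' = 000000000010001010001 (21 bits)


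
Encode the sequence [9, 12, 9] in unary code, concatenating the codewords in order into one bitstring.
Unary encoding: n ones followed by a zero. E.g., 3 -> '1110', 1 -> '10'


Encode each number as n ones followed by a terminating 0:
  9 -> 1111111110 (10 bits)
  12 -> 1111111111110 (13 bits)
  9 -> 1111111110 (10 bits)
Total length = 10 + 13 + 10 = 33 bits.

Unary([9, 12, 9]) = 111111111011111111111101111111110 (33 bits)


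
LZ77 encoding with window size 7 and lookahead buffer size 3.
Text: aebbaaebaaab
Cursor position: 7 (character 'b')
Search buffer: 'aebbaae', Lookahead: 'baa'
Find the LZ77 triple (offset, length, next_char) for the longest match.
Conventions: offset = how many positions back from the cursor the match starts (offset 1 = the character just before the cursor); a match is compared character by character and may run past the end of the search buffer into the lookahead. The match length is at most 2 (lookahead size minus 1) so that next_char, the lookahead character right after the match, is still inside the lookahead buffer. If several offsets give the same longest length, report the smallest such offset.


Try each offset into the search buffer:
  offset=1 (pos 6, char 'e'): match length 0
  offset=2 (pos 5, char 'a'): match length 0
  offset=3 (pos 4, char 'a'): match length 0
  offset=4 (pos 3, char 'b'): match length 2
  offset=5 (pos 2, char 'b'): match length 1
  offset=6 (pos 1, char 'e'): match length 0
  offset=7 (pos 0, char 'a'): match length 0
Longest match has length 2 at offset 4.
next_char = character at position 7 + 2 = 9 -> 'a'

Best match: offset=4, length=2 (matching 'ba' starting at position 3)
LZ77 triple: (4, 2, 'a')


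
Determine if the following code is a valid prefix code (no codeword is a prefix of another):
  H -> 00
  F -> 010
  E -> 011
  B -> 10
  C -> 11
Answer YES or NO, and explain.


Checking each pair (does one codeword prefix another?):
  H='00' vs F='010': no prefix
  H='00' vs E='011': no prefix
  H='00' vs B='10': no prefix
  H='00' vs C='11': no prefix
  F='010' vs H='00': no prefix
  F='010' vs E='011': no prefix
  F='010' vs B='10': no prefix
  F='010' vs C='11': no prefix
  E='011' vs H='00': no prefix
  E='011' vs F='010': no prefix
  E='011' vs B='10': no prefix
  E='011' vs C='11': no prefix
  B='10' vs H='00': no prefix
  B='10' vs F='010': no prefix
  B='10' vs E='011': no prefix
  B='10' vs C='11': no prefix
  C='11' vs H='00': no prefix
  C='11' vs F='010': no prefix
  C='11' vs E='011': no prefix
  C='11' vs B='10': no prefix
No violation found over all pairs.

YES -- this is a valid prefix code. No codeword is a prefix of any other codeword.


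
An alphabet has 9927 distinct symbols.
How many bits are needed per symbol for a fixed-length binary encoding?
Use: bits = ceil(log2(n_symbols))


log2(9927) = 13.2771
Bracket: 2^13 = 8192 < 9927 <= 2^14 = 16384
So ceil(log2(9927)) = 14

bits = ceil(log2(9927)) = ceil(13.2771) = 14 bits


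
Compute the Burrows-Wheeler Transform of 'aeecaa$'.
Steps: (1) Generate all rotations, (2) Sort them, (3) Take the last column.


Rotations (sorted):
  0: $aeecaa -> last char: a
  1: a$aeeca -> last char: a
  2: aa$aeec -> last char: c
  3: aeecaa$ -> last char: $
  4: caa$aee -> last char: e
  5: ecaa$ae -> last char: e
  6: eecaa$a -> last char: a


BWT = aac$eea


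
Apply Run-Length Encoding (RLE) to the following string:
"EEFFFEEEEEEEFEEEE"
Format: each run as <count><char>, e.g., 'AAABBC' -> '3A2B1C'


Scanning runs left to right:
  i=0: run of 'E' x 2 -> '2E'
  i=2: run of 'F' x 3 -> '3F'
  i=5: run of 'E' x 7 -> '7E'
  i=12: run of 'F' x 1 -> '1F'
  i=13: run of 'E' x 4 -> '4E'

RLE = 2E3F7E1F4E


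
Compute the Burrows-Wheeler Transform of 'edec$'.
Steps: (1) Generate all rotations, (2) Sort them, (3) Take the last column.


Rotations (sorted):
  0: $edec -> last char: c
  1: c$ede -> last char: e
  2: dec$e -> last char: e
  3: ec$ed -> last char: d
  4: edec$ -> last char: $


BWT = ceed$


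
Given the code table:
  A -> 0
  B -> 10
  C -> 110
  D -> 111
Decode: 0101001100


Decoding:
0 -> A
10 -> B
10 -> B
0 -> A
110 -> C
0 -> A


Result: ABBACA


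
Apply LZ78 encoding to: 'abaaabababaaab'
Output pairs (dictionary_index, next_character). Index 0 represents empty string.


LZ78 encoding steps:
Dictionary: {0: ''}
Step 1: w='' (idx 0), next='a' -> output (0, 'a'), add 'a' as idx 1
Step 2: w='' (idx 0), next='b' -> output (0, 'b'), add 'b' as idx 2
Step 3: w='a' (idx 1), next='a' -> output (1, 'a'), add 'aa' as idx 3
Step 4: w='a' (idx 1), next='b' -> output (1, 'b'), add 'ab' as idx 4
Step 5: w='ab' (idx 4), next='a' -> output (4, 'a'), add 'aba' as idx 5
Step 6: w='b' (idx 2), next='a' -> output (2, 'a'), add 'ba' as idx 6
Step 7: w='aa' (idx 3), next='b' -> output (3, 'b'), add 'aab' as idx 7


Encoded: [(0, 'a'), (0, 'b'), (1, 'a'), (1, 'b'), (4, 'a'), (2, 'a'), (3, 'b')]


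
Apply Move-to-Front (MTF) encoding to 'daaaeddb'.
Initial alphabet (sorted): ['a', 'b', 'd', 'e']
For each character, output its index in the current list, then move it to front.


MTF encoding:
'd': index 2 in ['a', 'b', 'd', 'e'] -> ['d', 'a', 'b', 'e']
'a': index 1 in ['d', 'a', 'b', 'e'] -> ['a', 'd', 'b', 'e']
'a': index 0 in ['a', 'd', 'b', 'e'] -> ['a', 'd', 'b', 'e']
'a': index 0 in ['a', 'd', 'b', 'e'] -> ['a', 'd', 'b', 'e']
'e': index 3 in ['a', 'd', 'b', 'e'] -> ['e', 'a', 'd', 'b']
'd': index 2 in ['e', 'a', 'd', 'b'] -> ['d', 'e', 'a', 'b']
'd': index 0 in ['d', 'e', 'a', 'b'] -> ['d', 'e', 'a', 'b']
'b': index 3 in ['d', 'e', 'a', 'b'] -> ['b', 'd', 'e', 'a']


Output: [2, 1, 0, 0, 3, 2, 0, 3]


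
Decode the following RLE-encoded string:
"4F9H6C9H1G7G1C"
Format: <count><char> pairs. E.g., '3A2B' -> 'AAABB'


Expanding each <count><char> pair:
  4F -> 'FFFF'
  9H -> 'HHHHHHHHH'
  6C -> 'CCCCCC'
  9H -> 'HHHHHHHHH'
  1G -> 'G'
  7G -> 'GGGGGGG'
  1C -> 'C'

Decoded = FFFFHHHHHHHHHCCCCCCHHHHHHHHHGGGGGGGGC


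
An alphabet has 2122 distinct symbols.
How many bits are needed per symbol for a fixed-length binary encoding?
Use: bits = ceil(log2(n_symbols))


log2(2122) = 11.0512
Bracket: 2^11 = 2048 < 2122 <= 2^12 = 4096
So ceil(log2(2122)) = 12

bits = ceil(log2(2122)) = ceil(11.0512) = 12 bits


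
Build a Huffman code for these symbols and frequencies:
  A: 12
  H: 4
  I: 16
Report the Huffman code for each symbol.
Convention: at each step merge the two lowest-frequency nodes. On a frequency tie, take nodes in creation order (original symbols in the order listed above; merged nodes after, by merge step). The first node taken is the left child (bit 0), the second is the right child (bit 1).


Huffman tree construction:
Step 1: Merge H(4) + A(12) = 16
Step 2: Merge I(16) + (H+A)(16) = 32
Read each symbol's code off the tree from the root (left child = 0, right child = 1).

Codes:
  A: 11 (length 2)
  H: 10 (length 2)
  I: 0 (length 1)
Average code length: 48/32 = 1.5000 bits/symbol


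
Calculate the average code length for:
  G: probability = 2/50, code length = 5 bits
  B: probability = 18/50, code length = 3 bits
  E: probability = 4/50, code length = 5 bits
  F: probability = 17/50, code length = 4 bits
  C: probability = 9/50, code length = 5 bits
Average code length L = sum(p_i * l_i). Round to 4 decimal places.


Weighted contributions p_i * l_i:
  G: (2/50) * 5 = 10/50
  B: (18/50) * 3 = 54/50
  E: (4/50) * 5 = 20/50
  F: (17/50) * 4 = 68/50
  C: (9/50) * 5 = 45/50
Sum = (10 + 54 + 20 + 68 + 45)/50 = 197/50

L = 197/50 = 3.9400 bits/symbol


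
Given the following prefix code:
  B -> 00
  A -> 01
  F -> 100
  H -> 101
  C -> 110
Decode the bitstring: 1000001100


Decoding step by step:
Bits 100 -> F
Bits 00 -> B
Bits 01 -> A
Bits 100 -> F


Decoded message: FBAF


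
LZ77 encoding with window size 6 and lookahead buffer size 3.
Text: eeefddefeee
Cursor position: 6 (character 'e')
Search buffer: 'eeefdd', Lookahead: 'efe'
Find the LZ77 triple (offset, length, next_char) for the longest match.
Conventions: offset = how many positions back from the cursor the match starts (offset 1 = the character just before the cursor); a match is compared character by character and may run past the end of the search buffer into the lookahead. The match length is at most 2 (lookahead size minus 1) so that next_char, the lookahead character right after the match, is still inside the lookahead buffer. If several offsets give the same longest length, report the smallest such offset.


Try each offset into the search buffer:
  offset=1 (pos 5, char 'd'): match length 0
  offset=2 (pos 4, char 'd'): match length 0
  offset=3 (pos 3, char 'f'): match length 0
  offset=4 (pos 2, char 'e'): match length 2
  offset=5 (pos 1, char 'e'): match length 1
  offset=6 (pos 0, char 'e'): match length 1
Longest match has length 2 at offset 4.
next_char = character at position 6 + 2 = 8 -> 'e'

Best match: offset=4, length=2 (matching 'ef' starting at position 2)
LZ77 triple: (4, 2, 'e')


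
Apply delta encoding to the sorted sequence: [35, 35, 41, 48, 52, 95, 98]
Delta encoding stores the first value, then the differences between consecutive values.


First value: 35
Deltas:
  35 - 35 = 0
  41 - 35 = 6
  48 - 41 = 7
  52 - 48 = 4
  95 - 52 = 43
  98 - 95 = 3


Delta encoded: [35, 0, 6, 7, 4, 43, 3]


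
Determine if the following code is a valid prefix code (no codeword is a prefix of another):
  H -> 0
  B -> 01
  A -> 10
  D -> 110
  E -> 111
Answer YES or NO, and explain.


Checking each pair (does one codeword prefix another?):
  H='0' vs B='01': prefix -- VIOLATION

NO -- this is NOT a valid prefix code. H (0) is a prefix of B (01).


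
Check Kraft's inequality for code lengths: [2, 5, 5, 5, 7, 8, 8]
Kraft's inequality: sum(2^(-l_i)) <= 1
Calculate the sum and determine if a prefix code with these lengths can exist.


Sum = 2^(-2) + 2^(-5) + 2^(-5) + 2^(-5) + 2^(-7) + 2^(-8) + 2^(-8)
    = 0.25 + 0.03125 + 0.03125 + 0.03125 + 0.0078125 + 0.00390625 + 0.00390625
    = 92/256 = 0.359375
Since 0.359375 <= 1, Kraft's inequality IS satisfied.
A prefix code with these lengths CAN exist.

Kraft sum = 0.359375. Satisfied.


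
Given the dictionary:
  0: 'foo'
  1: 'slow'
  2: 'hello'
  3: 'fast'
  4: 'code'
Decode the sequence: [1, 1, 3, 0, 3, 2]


Look up each index in the dictionary:
  1 -> 'slow'
  1 -> 'slow'
  3 -> 'fast'
  0 -> 'foo'
  3 -> 'fast'
  2 -> 'hello'

Decoded: "slow slow fast foo fast hello"


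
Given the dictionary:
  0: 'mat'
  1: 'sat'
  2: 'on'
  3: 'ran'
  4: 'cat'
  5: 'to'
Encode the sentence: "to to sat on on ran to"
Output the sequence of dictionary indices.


Look up each word in the dictionary:
  'to' -> 5
  'to' -> 5
  'sat' -> 1
  'on' -> 2
  'on' -> 2
  'ran' -> 3
  'to' -> 5

Encoded: [5, 5, 1, 2, 2, 3, 5]


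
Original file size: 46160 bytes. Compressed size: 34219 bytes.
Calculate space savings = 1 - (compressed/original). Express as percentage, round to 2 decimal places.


ratio = compressed/original = 34219/46160 = 0.741313
savings = 1 - ratio = 1 - 0.741313 = 0.258687
as a percentage: 0.258687 * 100 = 25.87%

Space savings = 1 - 34219/46160 = 25.87%


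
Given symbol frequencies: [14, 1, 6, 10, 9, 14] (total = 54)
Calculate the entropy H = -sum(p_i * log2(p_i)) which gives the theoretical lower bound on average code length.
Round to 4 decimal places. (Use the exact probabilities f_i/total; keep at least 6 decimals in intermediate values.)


Per-symbol terms -p_i * log2(p_i) with p_i = f_i/54:
  p = 14/54 = 0.259259: log2(p) = -1.947533, -p*log2(p) = 0.504916
  p = 1/54 = 0.018519: log2(p) = -5.754888, -p*log2(p) = 0.106572
  p = 6/54 = 0.111111: log2(p) = -3.169925, -p*log2(p) = 0.352214
  p = 10/54 = 0.185185: log2(p) = -2.432959, -p*log2(p) = 0.450548
  p = 9/54 = 0.166667: log2(p) = -2.584963, -p*log2(p) = 0.430827
  p = 14/54 = 0.259259: log2(p) = -1.947533, -p*log2(p) = 0.504916
H = 0.504916 + 0.106572 + 0.352214 + 0.450548 + 0.430827 + 0.504916 = 2.349993

H = 2.35 bits/symbol


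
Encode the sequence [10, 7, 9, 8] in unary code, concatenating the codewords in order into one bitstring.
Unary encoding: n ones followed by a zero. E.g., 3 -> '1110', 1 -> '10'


Encode each number as n ones followed by a terminating 0:
  10 -> 11111111110 (11 bits)
  7 -> 11111110 (8 bits)
  9 -> 1111111110 (10 bits)
  8 -> 111111110 (9 bits)
Total length = 11 + 8 + 10 + 9 = 38 bits.

Unary([10, 7, 9, 8]) = 11111111110111111101111111110111111110 (38 bits)


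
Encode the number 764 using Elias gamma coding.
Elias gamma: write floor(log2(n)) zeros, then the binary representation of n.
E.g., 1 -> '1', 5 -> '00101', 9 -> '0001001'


num_bits = floor(log2(764)) + 1 = 10
leading_zeros = num_bits - 1 = 9
binary(764) = 1011111100

Elias gamma(764) = '000000000' + '1011111100' = 0000000001011111100 (19 bits)


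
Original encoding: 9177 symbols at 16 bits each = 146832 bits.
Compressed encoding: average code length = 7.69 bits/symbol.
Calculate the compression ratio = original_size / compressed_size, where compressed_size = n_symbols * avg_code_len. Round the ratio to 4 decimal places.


original_size = n_symbols * orig_bits = 9177 * 16 = 146832 bits
compressed_size = n_symbols * avg_code_len = 9177 * 7.69 = 70571.13 bits
ratio = original_size / compressed_size = 146832 / 70571.13 = 2.0806

Compression ratio = 2.0806


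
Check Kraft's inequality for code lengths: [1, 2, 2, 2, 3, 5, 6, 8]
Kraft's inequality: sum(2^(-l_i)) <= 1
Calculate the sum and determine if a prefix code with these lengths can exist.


Sum = 2^(-1) + 2^(-2) + 2^(-2) + 2^(-2) + 2^(-3) + 2^(-5) + 2^(-6) + 2^(-8)
    = 0.5 + 0.25 + 0.25 + 0.25 + 0.125 + 0.03125 + 0.015625 + 0.00390625
    = 365/256 = 1.42578125
Since 1.42578125 > 1, Kraft's inequality is NOT satisfied.
A prefix code with these lengths CANNOT exist.

Kraft sum = 1.42578125. Not satisfied.


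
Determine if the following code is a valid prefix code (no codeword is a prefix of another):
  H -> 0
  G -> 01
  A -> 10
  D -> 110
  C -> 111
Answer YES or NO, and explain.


Checking each pair (does one codeword prefix another?):
  H='0' vs G='01': prefix -- VIOLATION

NO -- this is NOT a valid prefix code. H (0) is a prefix of G (01).


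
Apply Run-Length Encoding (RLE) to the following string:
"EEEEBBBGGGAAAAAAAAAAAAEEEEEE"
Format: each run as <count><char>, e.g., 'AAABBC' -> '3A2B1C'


Scanning runs left to right:
  i=0: run of 'E' x 4 -> '4E'
  i=4: run of 'B' x 3 -> '3B'
  i=7: run of 'G' x 3 -> '3G'
  i=10: run of 'A' x 12 -> '12A'
  i=22: run of 'E' x 6 -> '6E'

RLE = 4E3B3G12A6E


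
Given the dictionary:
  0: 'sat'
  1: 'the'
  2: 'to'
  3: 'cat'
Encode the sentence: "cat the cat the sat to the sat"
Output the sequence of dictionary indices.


Look up each word in the dictionary:
  'cat' -> 3
  'the' -> 1
  'cat' -> 3
  'the' -> 1
  'sat' -> 0
  'to' -> 2
  'the' -> 1
  'sat' -> 0

Encoded: [3, 1, 3, 1, 0, 2, 1, 0]


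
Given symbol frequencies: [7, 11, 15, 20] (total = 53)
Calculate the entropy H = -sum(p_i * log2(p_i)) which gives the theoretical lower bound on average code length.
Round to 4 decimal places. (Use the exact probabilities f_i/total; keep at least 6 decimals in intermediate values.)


Per-symbol terms -p_i * log2(p_i) with p_i = f_i/53:
  p = 7/53 = 0.132075: log2(p) = -2.920566, -p*log2(p) = 0.385735
  p = 11/53 = 0.207547: log2(p) = -2.268489, -p*log2(p) = 0.470818
  p = 15/53 = 0.283019: log2(p) = -1.821030, -p*log2(p) = 0.515386
  p = 20/53 = 0.377358: log2(p) = -1.405992, -p*log2(p) = 0.530563
H = 0.385735 + 0.470818 + 0.515386 + 0.530563 = 1.902502

H = 1.9025 bits/symbol


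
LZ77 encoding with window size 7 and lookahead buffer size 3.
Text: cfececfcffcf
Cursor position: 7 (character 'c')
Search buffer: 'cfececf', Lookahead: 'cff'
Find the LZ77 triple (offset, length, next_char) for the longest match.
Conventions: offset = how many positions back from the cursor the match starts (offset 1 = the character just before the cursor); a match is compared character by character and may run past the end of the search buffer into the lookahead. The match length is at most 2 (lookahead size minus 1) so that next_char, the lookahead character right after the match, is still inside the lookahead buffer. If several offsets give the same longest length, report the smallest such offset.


Try each offset into the search buffer:
  offset=1 (pos 6, char 'f'): match length 0
  offset=2 (pos 5, char 'c'): match length 2
  offset=3 (pos 4, char 'e'): match length 0
  offset=4 (pos 3, char 'c'): match length 1
  offset=5 (pos 2, char 'e'): match length 0
  offset=6 (pos 1, char 'f'): match length 0
  offset=7 (pos 0, char 'c'): match length 2
Longest match has length 2, found at offsets 2, 7; take the smallest, offset 2.
next_char = character at position 7 + 2 = 9 -> 'f'

Best match: offset=2, length=2 (matching 'cf' starting at position 5)
LZ77 triple: (2, 2, 'f')


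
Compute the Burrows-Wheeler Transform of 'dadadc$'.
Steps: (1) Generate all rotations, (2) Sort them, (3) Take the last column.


Rotations (sorted):
  0: $dadadc -> last char: c
  1: adadc$d -> last char: d
  2: adc$dad -> last char: d
  3: c$dadad -> last char: d
  4: dadadc$ -> last char: $
  5: dadc$da -> last char: a
  6: dc$dada -> last char: a


BWT = cddd$aa


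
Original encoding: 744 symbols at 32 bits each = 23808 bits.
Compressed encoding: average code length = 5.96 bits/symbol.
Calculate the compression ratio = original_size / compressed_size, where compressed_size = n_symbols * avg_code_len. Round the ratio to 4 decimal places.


original_size = n_symbols * orig_bits = 744 * 32 = 23808 bits
compressed_size = n_symbols * avg_code_len = 744 * 5.96 = 4434.24 bits
ratio = original_size / compressed_size = 23808 / 4434.24 = 5.3691

Compression ratio = 5.3691


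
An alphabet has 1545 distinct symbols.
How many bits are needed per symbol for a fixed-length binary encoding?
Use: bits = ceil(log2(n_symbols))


log2(1545) = 10.5934
Bracket: 2^10 = 1024 < 1545 <= 2^11 = 2048
So ceil(log2(1545)) = 11

bits = ceil(log2(1545)) = ceil(10.5934) = 11 bits


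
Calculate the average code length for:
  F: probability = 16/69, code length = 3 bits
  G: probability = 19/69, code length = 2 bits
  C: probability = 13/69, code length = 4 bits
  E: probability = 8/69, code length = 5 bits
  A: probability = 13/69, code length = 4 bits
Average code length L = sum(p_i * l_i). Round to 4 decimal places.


Weighted contributions p_i * l_i:
  F: (16/69) * 3 = 48/69
  G: (19/69) * 2 = 38/69
  C: (13/69) * 4 = 52/69
  E: (8/69) * 5 = 40/69
  A: (13/69) * 4 = 52/69
Sum = (48 + 38 + 52 + 40 + 52)/69 = 230/69

L = 230/69 = 3.3333 bits/symbol


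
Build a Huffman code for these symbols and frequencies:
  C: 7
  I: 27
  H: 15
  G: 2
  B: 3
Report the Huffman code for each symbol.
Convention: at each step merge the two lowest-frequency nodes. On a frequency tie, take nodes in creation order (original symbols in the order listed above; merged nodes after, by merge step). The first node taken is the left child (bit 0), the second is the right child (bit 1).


Huffman tree construction:
Step 1: Merge G(2) + B(3) = 5
Step 2: Merge (G+B)(5) + C(7) = 12
Step 3: Merge ((G+B)+C)(12) + H(15) = 27
Step 4: Merge I(27) + (((G+B)+C)+H)(27) = 54
Read each symbol's code off the tree from the root (left child = 0, right child = 1).

Codes:
  C: 101 (length 3)
  I: 0 (length 1)
  H: 11 (length 2)
  G: 1000 (length 4)
  B: 1001 (length 4)
Average code length: 98/54 = 1.8148 bits/symbol


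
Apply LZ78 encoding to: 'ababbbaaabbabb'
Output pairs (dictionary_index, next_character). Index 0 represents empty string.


LZ78 encoding steps:
Dictionary: {0: ''}
Step 1: w='' (idx 0), next='a' -> output (0, 'a'), add 'a' as idx 1
Step 2: w='' (idx 0), next='b' -> output (0, 'b'), add 'b' as idx 2
Step 3: w='a' (idx 1), next='b' -> output (1, 'b'), add 'ab' as idx 3
Step 4: w='b' (idx 2), next='b' -> output (2, 'b'), add 'bb' as idx 4
Step 5: w='a' (idx 1), next='a' -> output (1, 'a'), add 'aa' as idx 5
Step 6: w='ab' (idx 3), next='b' -> output (3, 'b'), add 'abb' as idx 6
Step 7: w='abb' (idx 6), end of input -> output (6, '')


Encoded: [(0, 'a'), (0, 'b'), (1, 'b'), (2, 'b'), (1, 'a'), (3, 'b'), (6, '')]


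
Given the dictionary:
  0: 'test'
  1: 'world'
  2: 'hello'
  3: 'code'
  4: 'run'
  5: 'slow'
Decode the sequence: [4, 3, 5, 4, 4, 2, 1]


Look up each index in the dictionary:
  4 -> 'run'
  3 -> 'code'
  5 -> 'slow'
  4 -> 'run'
  4 -> 'run'
  2 -> 'hello'
  1 -> 'world'

Decoded: "run code slow run run hello world"


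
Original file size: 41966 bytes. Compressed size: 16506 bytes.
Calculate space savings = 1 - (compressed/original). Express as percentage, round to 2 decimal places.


ratio = compressed/original = 16506/41966 = 0.393318
savings = 1 - ratio = 1 - 0.393318 = 0.606682
as a percentage: 0.606682 * 100 = 60.67%

Space savings = 1 - 16506/41966 = 60.67%


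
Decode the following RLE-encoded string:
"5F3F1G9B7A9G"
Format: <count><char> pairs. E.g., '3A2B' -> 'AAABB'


Expanding each <count><char> pair:
  5F -> 'FFFFF'
  3F -> 'FFF'
  1G -> 'G'
  9B -> 'BBBBBBBBB'
  7A -> 'AAAAAAA'
  9G -> 'GGGGGGGGG'

Decoded = FFFFFFFFGBBBBBBBBBAAAAAAAGGGGGGGGG


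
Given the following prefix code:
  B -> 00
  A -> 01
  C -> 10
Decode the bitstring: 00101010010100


Decoding step by step:
Bits 00 -> B
Bits 10 -> C
Bits 10 -> C
Bits 10 -> C
Bits 01 -> A
Bits 01 -> A
Bits 00 -> B


Decoded message: BCCCAAB


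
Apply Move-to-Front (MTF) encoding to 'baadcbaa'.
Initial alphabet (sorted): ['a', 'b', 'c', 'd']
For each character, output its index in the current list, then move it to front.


MTF encoding:
'b': index 1 in ['a', 'b', 'c', 'd'] -> ['b', 'a', 'c', 'd']
'a': index 1 in ['b', 'a', 'c', 'd'] -> ['a', 'b', 'c', 'd']
'a': index 0 in ['a', 'b', 'c', 'd'] -> ['a', 'b', 'c', 'd']
'd': index 3 in ['a', 'b', 'c', 'd'] -> ['d', 'a', 'b', 'c']
'c': index 3 in ['d', 'a', 'b', 'c'] -> ['c', 'd', 'a', 'b']
'b': index 3 in ['c', 'd', 'a', 'b'] -> ['b', 'c', 'd', 'a']
'a': index 3 in ['b', 'c', 'd', 'a'] -> ['a', 'b', 'c', 'd']
'a': index 0 in ['a', 'b', 'c', 'd'] -> ['a', 'b', 'c', 'd']


Output: [1, 1, 0, 3, 3, 3, 3, 0]


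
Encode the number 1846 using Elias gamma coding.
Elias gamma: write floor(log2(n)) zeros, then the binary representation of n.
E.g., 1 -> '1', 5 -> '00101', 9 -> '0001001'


num_bits = floor(log2(1846)) + 1 = 11
leading_zeros = num_bits - 1 = 10
binary(1846) = 11100110110

Elias gamma(1846) = '0000000000' + '11100110110' = 000000000011100110110 (21 bits)


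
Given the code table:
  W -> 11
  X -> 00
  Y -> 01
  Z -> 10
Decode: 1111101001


Decoding:
11 -> W
11 -> W
10 -> Z
10 -> Z
01 -> Y


Result: WWZZY


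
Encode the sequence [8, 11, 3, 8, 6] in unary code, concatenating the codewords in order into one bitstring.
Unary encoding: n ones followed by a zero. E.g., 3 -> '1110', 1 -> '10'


Encode each number as n ones followed by a terminating 0:
  8 -> 111111110 (9 bits)
  11 -> 111111111110 (12 bits)
  3 -> 1110 (4 bits)
  8 -> 111111110 (9 bits)
  6 -> 1111110 (7 bits)
Total length = 9 + 12 + 4 + 9 + 7 = 41 bits.

Unary([8, 11, 3, 8, 6]) = 11111111011111111111011101111111101111110 (41 bits)


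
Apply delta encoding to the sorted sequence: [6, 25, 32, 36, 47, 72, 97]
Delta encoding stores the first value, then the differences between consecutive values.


First value: 6
Deltas:
  25 - 6 = 19
  32 - 25 = 7
  36 - 32 = 4
  47 - 36 = 11
  72 - 47 = 25
  97 - 72 = 25


Delta encoded: [6, 19, 7, 4, 11, 25, 25]


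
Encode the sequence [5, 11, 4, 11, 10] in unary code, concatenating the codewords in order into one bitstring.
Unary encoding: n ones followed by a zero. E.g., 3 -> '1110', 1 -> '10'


Encode each number as n ones followed by a terminating 0:
  5 -> 111110 (6 bits)
  11 -> 111111111110 (12 bits)
  4 -> 11110 (5 bits)
  11 -> 111111111110 (12 bits)
  10 -> 11111111110 (11 bits)
Total length = 6 + 12 + 5 + 12 + 11 = 46 bits.

Unary([5, 11, 4, 11, 10]) = 1111101111111111101111011111111111011111111110 (46 bits)


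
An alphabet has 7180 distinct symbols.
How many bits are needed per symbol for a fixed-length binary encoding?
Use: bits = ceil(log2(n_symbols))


log2(7180) = 12.8098
Bracket: 2^12 = 4096 < 7180 <= 2^13 = 8192
So ceil(log2(7180)) = 13

bits = ceil(log2(7180)) = ceil(12.8098) = 13 bits


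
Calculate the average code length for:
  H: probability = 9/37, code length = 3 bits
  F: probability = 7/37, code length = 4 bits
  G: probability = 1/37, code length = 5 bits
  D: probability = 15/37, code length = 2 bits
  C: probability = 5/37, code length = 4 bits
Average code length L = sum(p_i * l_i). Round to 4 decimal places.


Weighted contributions p_i * l_i:
  H: (9/37) * 3 = 27/37
  F: (7/37) * 4 = 28/37
  G: (1/37) * 5 = 5/37
  D: (15/37) * 2 = 30/37
  C: (5/37) * 4 = 20/37
Sum = (27 + 28 + 5 + 30 + 20)/37 = 110/37

L = 110/37 = 2.9730 bits/symbol


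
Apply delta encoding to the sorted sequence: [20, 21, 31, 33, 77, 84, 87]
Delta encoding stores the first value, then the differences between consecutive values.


First value: 20
Deltas:
  21 - 20 = 1
  31 - 21 = 10
  33 - 31 = 2
  77 - 33 = 44
  84 - 77 = 7
  87 - 84 = 3


Delta encoded: [20, 1, 10, 2, 44, 7, 3]


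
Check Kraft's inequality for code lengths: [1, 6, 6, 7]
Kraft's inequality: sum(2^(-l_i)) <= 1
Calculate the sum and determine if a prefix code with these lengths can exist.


Sum = 2^(-1) + 2^(-6) + 2^(-6) + 2^(-7)
    = 0.5 + 0.015625 + 0.015625 + 0.0078125
    = 69/128 = 0.5390625
Since 0.5390625 <= 1, Kraft's inequality IS satisfied.
A prefix code with these lengths CAN exist.

Kraft sum = 0.5390625. Satisfied.


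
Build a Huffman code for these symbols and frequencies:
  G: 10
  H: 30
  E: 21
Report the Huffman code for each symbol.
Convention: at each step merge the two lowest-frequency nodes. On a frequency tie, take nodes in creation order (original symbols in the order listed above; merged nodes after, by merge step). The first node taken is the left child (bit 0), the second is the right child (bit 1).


Huffman tree construction:
Step 1: Merge G(10) + E(21) = 31
Step 2: Merge H(30) + (G+E)(31) = 61
Read each symbol's code off the tree from the root (left child = 0, right child = 1).

Codes:
  G: 10 (length 2)
  H: 0 (length 1)
  E: 11 (length 2)
Average code length: 92/61 = 1.5082 bits/symbol


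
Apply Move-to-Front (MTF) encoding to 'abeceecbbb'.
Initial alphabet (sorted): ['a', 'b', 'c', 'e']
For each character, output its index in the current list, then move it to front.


MTF encoding:
'a': index 0 in ['a', 'b', 'c', 'e'] -> ['a', 'b', 'c', 'e']
'b': index 1 in ['a', 'b', 'c', 'e'] -> ['b', 'a', 'c', 'e']
'e': index 3 in ['b', 'a', 'c', 'e'] -> ['e', 'b', 'a', 'c']
'c': index 3 in ['e', 'b', 'a', 'c'] -> ['c', 'e', 'b', 'a']
'e': index 1 in ['c', 'e', 'b', 'a'] -> ['e', 'c', 'b', 'a']
'e': index 0 in ['e', 'c', 'b', 'a'] -> ['e', 'c', 'b', 'a']
'c': index 1 in ['e', 'c', 'b', 'a'] -> ['c', 'e', 'b', 'a']
'b': index 2 in ['c', 'e', 'b', 'a'] -> ['b', 'c', 'e', 'a']
'b': index 0 in ['b', 'c', 'e', 'a'] -> ['b', 'c', 'e', 'a']
'b': index 0 in ['b', 'c', 'e', 'a'] -> ['b', 'c', 'e', 'a']


Output: [0, 1, 3, 3, 1, 0, 1, 2, 0, 0]
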